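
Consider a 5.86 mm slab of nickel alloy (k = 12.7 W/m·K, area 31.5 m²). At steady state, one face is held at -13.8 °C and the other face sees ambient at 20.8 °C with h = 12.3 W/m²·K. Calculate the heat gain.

Treat each layer as a resistance in series:
  R_nickel alloy = L/(kA) = 0.00586/(12.7·31.5) = 1.465×10^-5 K/W
  R_conv,out = 1/(hA) = 1/(12.3·31.5) = 0.002581 K/W
ΣR = 1.465×10^-5 + 0.002581 = 0.002596 K/W
Q = ΔT/ΣR = (-13.8 °C − 20.8 °C)/0.002596 = -13300 W
(Negative Q ⇒ heat flows inward; heat gain = 13300 W.)

Q = 13300 W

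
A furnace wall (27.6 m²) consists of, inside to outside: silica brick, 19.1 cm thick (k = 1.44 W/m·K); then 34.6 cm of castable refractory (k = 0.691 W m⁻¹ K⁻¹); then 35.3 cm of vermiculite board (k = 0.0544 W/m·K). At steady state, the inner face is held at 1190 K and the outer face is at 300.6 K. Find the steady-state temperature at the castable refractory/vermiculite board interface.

T = 1111 K

Treat each layer as a resistance in series:
  R_silica brick = L/(kA) = 0.191/(1.44·27.6) = 0.004806 K/W
  R_castable refractory = L/(kA) = 0.346/(0.691·27.6) = 0.01814 K/W
  R_vermiculite board = L/(kA) = 0.353/(0.0544·27.6) = 0.2351 K/W
ΣR = 0.004806 + 0.01814 + 0.2351 = 0.2580 K/W
Q = ΔT/ΣR = (1190 K − 300.6 K)/0.2580 = 3447 W
From the inner boundary to the castable refractory/vermiculite board interface, ΣR_partial = 0.02295 K/W.
T_interface = T_in − Q·ΣR_partial = 1190 K − (3447)(0.02295) = 1111 K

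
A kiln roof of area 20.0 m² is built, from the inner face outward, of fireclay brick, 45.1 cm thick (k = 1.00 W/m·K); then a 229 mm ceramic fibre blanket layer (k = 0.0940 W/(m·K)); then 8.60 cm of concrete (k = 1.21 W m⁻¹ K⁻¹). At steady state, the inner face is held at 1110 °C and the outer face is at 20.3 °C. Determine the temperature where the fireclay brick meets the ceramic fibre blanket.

Treat each layer as a resistance in series:
  R_fireclay brick = L/(kA) = 0.451/(1.00·20.0) = 0.02255 K/W
  R_ceramic fibre blanket = L/(kA) = 0.229/(0.0940·20.0) = 0.1218 K/W
  R_concrete = L/(kA) = 0.0860/(1.21·20.0) = 0.003554 K/W
ΣR = 0.02255 + 0.1218 + 0.003554 = 0.1479 K/W
Q = ΔT/ΣR = (1110 °C − 20.3 °C)/0.1479 = 7368 W
From the inner boundary to the fireclay brick/ceramic fibre blanket interface, ΣR_partial = 0.02255 K/W.
T_interface = T_in − Q·ΣR_partial = 1110 °C − (7368)(0.02255) = 944 °C

T = 944 °C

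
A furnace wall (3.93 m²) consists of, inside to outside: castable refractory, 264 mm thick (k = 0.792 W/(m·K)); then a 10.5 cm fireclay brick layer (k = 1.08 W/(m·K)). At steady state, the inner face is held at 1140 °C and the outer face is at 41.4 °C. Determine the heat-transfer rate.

Q = 10.0 kW

Resistance network (inner→outer):
  R_castable refractory = L/(kA) = 0.264/(0.792·3.93) = 0.08482 K/W
  R_fireclay brick = L/(kA) = 0.105/(1.08·3.93) = 0.02474 K/W
ΣR = 0.08482 + 0.02474 = 0.1096 K/W
Q = ΔT/ΣR = (1140 °C − 41.4 °C)/0.1096 = 10000 W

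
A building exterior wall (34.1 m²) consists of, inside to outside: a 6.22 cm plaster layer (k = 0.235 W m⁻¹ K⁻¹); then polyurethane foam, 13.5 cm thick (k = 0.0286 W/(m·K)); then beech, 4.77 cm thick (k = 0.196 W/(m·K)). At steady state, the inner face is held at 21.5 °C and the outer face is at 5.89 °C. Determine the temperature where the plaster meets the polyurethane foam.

T = 20.7 °C

Treat each layer as a resistance in series:
  R_plaster = L/(kA) = 0.0622/(0.235·34.1) = 0.007762 K/W
  R_polyurethane foam = L/(kA) = 0.135/(0.0286·34.1) = 0.1384 K/W
  R_beech = L/(kA) = 0.0477/(0.196·34.1) = 0.007137 K/W
ΣR = 0.007762 + 0.1384 + 0.007137 = 0.1533 K/W
Q = ΔT/ΣR = (21.5 °C − 5.89 °C)/0.1533 = 101.8 W
From the inner boundary to the plaster/polyurethane foam interface, ΣR_partial = 0.007762 K/W.
T_interface = T_in − Q·ΣR_partial = 21.5 °C − (101.8)(0.007762) = 20.7 °C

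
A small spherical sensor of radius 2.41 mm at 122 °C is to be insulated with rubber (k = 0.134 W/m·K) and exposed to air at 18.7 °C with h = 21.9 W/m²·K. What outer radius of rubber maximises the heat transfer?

For a sphere, r_cr = 2k_ins/h = 2·0.134/21.9 = 0.0122 m = 1.22 cm

r_cr = 1.22 cm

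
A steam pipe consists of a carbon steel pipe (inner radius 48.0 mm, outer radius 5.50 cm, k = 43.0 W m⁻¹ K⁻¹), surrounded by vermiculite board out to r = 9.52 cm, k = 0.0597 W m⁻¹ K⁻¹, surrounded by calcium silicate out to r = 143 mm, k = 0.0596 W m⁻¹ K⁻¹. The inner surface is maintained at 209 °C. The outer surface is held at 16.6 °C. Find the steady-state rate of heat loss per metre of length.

Resistance network (inner→outer):
  R'_carbon steel = ln(0.0550/0.0480)/(2πk) = 0.1361/(2π·43.0) = 5.039×10^-4 m·K/W
  R'_vermiculite board = ln(0.0952/0.0550)/(2πk) = 0.5486/(2π·0.0597) = 1.463 m·K/W
  R'_calcium silicate = ln(0.143/0.0952)/(2πk) = 0.4069/(2π·0.0596) = 1.086 m·K/W
ΣR = 5.039×10^-4 + 1.463 + 1.086 = 2.550 m·K/W
Q' = ΔT/ΣR = (209 °C − 16.6 °C)/2.550 = 75.5 W/m

Q' = 75.5 W/m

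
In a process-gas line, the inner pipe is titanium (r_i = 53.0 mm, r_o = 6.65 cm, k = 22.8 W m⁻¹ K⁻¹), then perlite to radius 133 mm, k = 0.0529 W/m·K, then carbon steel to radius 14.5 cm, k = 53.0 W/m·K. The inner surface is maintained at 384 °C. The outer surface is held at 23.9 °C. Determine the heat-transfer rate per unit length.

Treat each layer as a resistance in series:
  R'_titanium = ln(0.0665/0.0530)/(2πk) = 0.2269/(2π·22.8) = 0.001584 m·K/W
  R'_perlite = ln(0.133/0.0665)/(2πk) = 0.6931/(2π·0.0529) = 2.085 m·K/W
  R'_carbon steel = ln(0.145/0.133)/(2πk) = 0.08638/(2π·53.0) = 2.594×10^-4 m·K/W
ΣR = 0.001584 + 2.085 + 2.594×10^-4 = 2.087 m·K/W
Q' = ΔT/ΣR = (384 °C − 23.9 °C)/2.087 = 173 W/m

Q' = 173 W/m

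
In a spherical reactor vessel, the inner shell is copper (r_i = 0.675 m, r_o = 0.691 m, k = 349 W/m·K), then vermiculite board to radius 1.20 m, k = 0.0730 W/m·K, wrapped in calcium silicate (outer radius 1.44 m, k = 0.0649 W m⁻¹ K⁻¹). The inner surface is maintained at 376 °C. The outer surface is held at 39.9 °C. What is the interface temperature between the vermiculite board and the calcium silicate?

T = 108 °C

Series thermal resistances, inner to outer:
  R_copper = (1/0.675 − 1/0.691)/(4πk) = 0.03430/(4π·349) = 7.822×10^-6 K/W
  R_vermiculite board = (1/0.691 − 1/1.20)/(4πk) = 0.6138/(4π·0.0730) = 0.6692 K/W
  R_calcium silicate = (1/1.20 − 1/1.44)/(4πk) = 0.1389/(4π·0.0649) = 0.1703 K/W
ΣR = 7.822×10^-6 + 0.6692 + 0.1703 = 0.8395 K/W
Q = ΔT/ΣR = (376 °C − 39.9 °C)/0.8395 = 400.4 W
From the inner boundary to the vermiculite board/calcium silicate interface, ΣR_partial = 0.6692 K/W.
T_interface = T_in − Q·ΣR_partial = 376 °C − (400.4)(0.6692) = 108 °C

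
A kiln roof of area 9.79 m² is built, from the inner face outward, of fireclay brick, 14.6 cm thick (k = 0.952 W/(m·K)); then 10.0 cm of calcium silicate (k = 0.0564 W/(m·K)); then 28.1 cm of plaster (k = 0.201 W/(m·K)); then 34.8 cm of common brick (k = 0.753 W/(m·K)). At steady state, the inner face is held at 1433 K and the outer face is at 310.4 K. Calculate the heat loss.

Q = 2.90 kW

Treat each layer as a resistance in series:
  R_fireclay brick = L/(kA) = 0.146/(0.952·9.79) = 0.01567 K/W
  R_calcium silicate = L/(kA) = 0.100/(0.0564·9.79) = 0.1811 K/W
  R_plaster = L/(kA) = 0.281/(0.201·9.79) = 0.1428 K/W
  R_common brick = L/(kA) = 0.348/(0.753·9.79) = 0.04721 K/W
ΣR = 0.01567 + 0.1811 + 0.1428 + 0.04721 = 0.3868 K/W
Q = ΔT/ΣR = (1433 K − 310.4 K)/0.3868 = 2900 W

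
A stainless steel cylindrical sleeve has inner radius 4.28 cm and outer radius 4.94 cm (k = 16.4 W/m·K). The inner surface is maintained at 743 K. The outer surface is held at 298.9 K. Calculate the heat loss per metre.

Q' = 2πk·ΔT/ln(r₂/r₁) = 2π × 16.4 × 444.1 / ln(0.0494/0.0428) = 3.19×10^5 W/m

Q' = 319 kW/m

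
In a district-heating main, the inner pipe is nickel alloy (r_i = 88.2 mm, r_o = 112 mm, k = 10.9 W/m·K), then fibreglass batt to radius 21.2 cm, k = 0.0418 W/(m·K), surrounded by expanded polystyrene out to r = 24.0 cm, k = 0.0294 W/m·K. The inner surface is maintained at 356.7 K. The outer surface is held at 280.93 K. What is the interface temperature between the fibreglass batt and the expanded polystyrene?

Resistance network (inner→outer):
  R'_nickel alloy = ln(0.112/0.0882)/(2πk) = 0.2389/(2π·10.9) = 0.003488 m·K/W
  R'_fibreglass batt = ln(0.212/0.112)/(2πk) = 0.6381/(2π·0.0418) = 2.430 m·K/W
  R'_expanded polystyrene = ln(0.240/0.212)/(2πk) = 0.1241/(2π·0.0294) = 0.6716 m·K/W
ΣR = 0.003488 + 2.430 + 0.6716 = 3.105 m·K/W
Q' = ΔT/ΣR = (356.7 K − 280.93 K)/3.105 = 24.40 W/m
From the inner boundary to the fibreglass batt/expanded polystyrene interface, ΣR_partial = 2.433 m·K/W.
T_interface = T_in − Q'·ΣR_partial = 356.7 K − (24.40)(2.433) = 297.3 K

T = 297.3 K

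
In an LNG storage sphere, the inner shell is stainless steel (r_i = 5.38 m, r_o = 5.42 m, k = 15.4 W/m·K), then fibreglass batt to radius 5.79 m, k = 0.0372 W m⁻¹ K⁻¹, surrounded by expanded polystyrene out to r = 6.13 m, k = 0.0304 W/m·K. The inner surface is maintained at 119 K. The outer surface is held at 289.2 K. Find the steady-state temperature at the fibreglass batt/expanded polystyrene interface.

Series thermal resistances, inner to outer:
  R_stainless steel = (1/5.38 − 1/5.42)/(4πk) = 0.001372/(4π·15.4) = 7.088×10^-6 K/W
  R_fibreglass batt = (1/5.42 − 1/5.79)/(4πk) = 0.01179/(4π·0.0372) = 0.02522 K/W
  R_expanded polystyrene = (1/5.79 − 1/6.13)/(4πk) = 0.009579/(4π·0.0304) = 0.02508 K/W
ΣR = 7.088×10^-6 + 0.02522 + 0.02508 = 0.05031 K/W
Q = ΔT/ΣR = (119 K − 289.2 K)/0.05031 = -3383 W
From the inner boundary to the fibreglass batt/expanded polystyrene interface, ΣR_partial = 0.02523 K/W.
T_interface = T_in − Q·ΣR_partial = 119 K − (-3383)(0.02523) = 204.4 K

T = 204.4 K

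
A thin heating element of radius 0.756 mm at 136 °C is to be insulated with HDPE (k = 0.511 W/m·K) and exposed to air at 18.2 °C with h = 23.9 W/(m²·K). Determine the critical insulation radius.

r_cr = 2.14 cm

For a cylinder, r_cr = k_ins/h = 0.511/23.9 = 0.0214 m = 2.14 cm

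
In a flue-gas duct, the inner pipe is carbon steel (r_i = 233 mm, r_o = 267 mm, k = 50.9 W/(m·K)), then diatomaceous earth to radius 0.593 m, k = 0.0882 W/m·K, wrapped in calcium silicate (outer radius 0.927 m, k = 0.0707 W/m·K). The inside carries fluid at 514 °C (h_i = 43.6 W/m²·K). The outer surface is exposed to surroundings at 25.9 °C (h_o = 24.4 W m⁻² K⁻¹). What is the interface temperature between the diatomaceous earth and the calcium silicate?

T = 226 °C

Resistance network (inner→outer):
  R'_conv,in = 1/(2πr h) = 1/(2π·0.233·43.6) = 0.01567 m·K/W
  R'_carbon steel = ln(0.267/0.233)/(2πk) = 0.1362/(2π·50.9) = 4.259×10^-4 m·K/W
  R'_diatomaceous earth = ln(0.593/0.267)/(2πk) = 0.7979/(2π·0.0882) = 1.440 m·K/W
  R'_calcium silicate = ln(0.927/0.593)/(2πk) = 0.4468/(2π·0.0707) = 1.006 m·K/W
  R'_conv,out = 1/(2πr h) = 1/(2π·0.927·24.4) = 0.007036 m·K/W
ΣR = 0.01567 + 4.259×10^-4 + 1.440 + 1.006 + 0.007036 = 2.469 m·K/W
Q' = ΔT/ΣR = (514 °C − 25.9 °C)/2.469 = 197.7 W/m
From the inner boundary to the diatomaceous earth/calcium silicate interface, ΣR_partial = 1.456 m·K/W.
T_interface = T_in − Q'·ΣR_partial = 514 °C − (197.7)(1.456) = 226 °C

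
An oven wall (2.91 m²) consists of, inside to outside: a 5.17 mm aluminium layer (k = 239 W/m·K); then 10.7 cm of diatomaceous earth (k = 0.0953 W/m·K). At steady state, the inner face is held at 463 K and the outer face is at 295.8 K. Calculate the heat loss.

Q = 433 W

Resistance network (inner→outer):
  R_aluminium = L/(kA) = 0.00517/(239·2.91) = 7.434×10^-6 K/W
  R_diatomaceous earth = L/(kA) = 0.107/(0.0953·2.91) = 0.3858 K/W
ΣR = 7.434×10^-6 + 0.3858 = 0.3858 K/W
Q = ΔT/ΣR = (463 K − 295.8 K)/0.3858 = 433 W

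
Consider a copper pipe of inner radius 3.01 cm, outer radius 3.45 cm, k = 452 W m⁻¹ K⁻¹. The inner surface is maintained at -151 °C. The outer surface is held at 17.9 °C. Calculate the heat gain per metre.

Q' = 3520 kW/m

Q' = 2πk·ΔT/ln(r₂/r₁) = 2π × 452 × 168.9 / ln(0.0345/0.0301) = 3.52×10^6 W/m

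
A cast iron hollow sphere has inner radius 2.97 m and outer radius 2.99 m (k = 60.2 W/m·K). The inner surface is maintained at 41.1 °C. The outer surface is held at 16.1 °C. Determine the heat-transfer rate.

Q = 4πk·ΔT/(1/r₁ − 1/r₂) = 4π × 60.2 × 25 / (1/2.97 − 1/2.99) = 8.40×10^6 W

Q = 8400 kW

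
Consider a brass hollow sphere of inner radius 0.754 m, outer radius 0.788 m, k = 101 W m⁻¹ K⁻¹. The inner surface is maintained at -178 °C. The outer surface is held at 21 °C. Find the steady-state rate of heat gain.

Q = 4πk·ΔT/(1/r₁ − 1/r₂) = 4π × 101 × 199 / (1/0.754 − 1/0.788) = 4.41×10^6 W

Q = 4.41×10^6 W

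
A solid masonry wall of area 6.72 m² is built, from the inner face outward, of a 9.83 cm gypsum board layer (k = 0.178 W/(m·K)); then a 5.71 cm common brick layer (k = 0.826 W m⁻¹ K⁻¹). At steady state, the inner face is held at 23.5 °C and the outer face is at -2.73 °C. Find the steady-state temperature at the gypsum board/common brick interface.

T = 0.19 °C

Series thermal resistances, inner to outer:
  R_gypsum board = L/(kA) = 0.0983/(0.178·6.72) = 0.08218 K/W
  R_common brick = L/(kA) = 0.0571/(0.826·6.72) = 0.01029 K/W
ΣR = 0.08218 + 0.01029 = 0.09247 K/W
Q = ΔT/ΣR = (23.5 °C − -2.73 °C)/0.09247 = 283.7 W
From the inner boundary to the gypsum board/common brick interface, ΣR_partial = 0.08218 K/W.
T_interface = T_in − Q·ΣR_partial = 23.5 °C − (283.7)(0.08218) = 0.19 °C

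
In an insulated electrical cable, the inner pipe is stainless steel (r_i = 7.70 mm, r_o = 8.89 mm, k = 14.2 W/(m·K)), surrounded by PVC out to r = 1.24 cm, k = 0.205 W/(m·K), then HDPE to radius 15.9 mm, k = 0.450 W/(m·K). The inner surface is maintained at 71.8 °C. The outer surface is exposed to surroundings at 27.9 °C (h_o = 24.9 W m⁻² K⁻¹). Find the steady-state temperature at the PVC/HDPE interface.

T = 56.6 °C

Series thermal resistances, inner to outer:
  R'_stainless steel = ln(0.00889/0.00770)/(2πk) = 0.1437/(2π·14.2) = 0.001611 m·K/W
  R'_PVC = ln(0.0124/0.00889)/(2πk) = 0.3328/(2π·0.205) = 0.2584 m·K/W
  R'_HDPE = ln(0.0159/0.0124)/(2πk) = 0.2486/(2π·0.450) = 0.08793 m·K/W
  R'_conv,out = 1/(2πr h) = 1/(2π·0.0159·24.9) = 0.4020 m·K/W
ΣR = 0.001611 + 0.2584 + 0.08793 + 0.4020 = 0.7499 m·K/W
Q' = ΔT/ΣR = (71.8 °C − 27.9 °C)/0.7499 = 58.54 W/m
From the inner boundary to the PVC/HDPE interface, ΣR_partial = 0.2600 m·K/W.
T_interface = T_in − Q'·ΣR_partial = 71.8 °C − (58.54)(0.2600) = 56.6 °C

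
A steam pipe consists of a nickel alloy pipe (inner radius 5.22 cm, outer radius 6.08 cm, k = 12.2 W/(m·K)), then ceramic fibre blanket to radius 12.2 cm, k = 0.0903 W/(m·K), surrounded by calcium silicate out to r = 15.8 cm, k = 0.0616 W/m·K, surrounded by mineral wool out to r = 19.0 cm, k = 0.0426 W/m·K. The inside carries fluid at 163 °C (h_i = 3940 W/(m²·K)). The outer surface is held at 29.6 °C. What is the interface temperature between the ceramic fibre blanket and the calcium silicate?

Series thermal resistances, inner to outer:
  R'_conv,in = 1/(2πr h) = 1/(2π·0.0522·3940) = 7.738×10^-4 m·K/W
  R'_nickel alloy = ln(0.0608/0.0522)/(2πk) = 0.1525/(2π·12.2) = 0.001990 m·K/W
  R'_ceramic fibre blanket = ln(0.122/0.0608)/(2πk) = 0.6964/(2π·0.0903) = 1.227 m·K/W
  R'_calcium silicate = ln(0.158/0.122)/(2πk) = 0.2586/(2π·0.0616) = 0.6681 m·K/W
  R'_mineral wool = ln(0.190/0.158)/(2πk) = 0.1844/(2π·0.0426) = 0.6890 m·K/W
ΣR = 7.738×10^-4 + 0.001990 + 1.227 + 0.6681 + 0.6890 = 2.587 m·K/W
Q' = ΔT/ΣR = (163 °C − 29.6 °C)/2.587 = 51.57 W/m
From the inner boundary to the ceramic fibre blanket/calcium silicate interface, ΣR_partial = 1.230 m·K/W.
T_interface = T_in − Q'·ΣR_partial = 163 °C − (51.57)(1.230) = 99.6 °C

T = 99.6 °C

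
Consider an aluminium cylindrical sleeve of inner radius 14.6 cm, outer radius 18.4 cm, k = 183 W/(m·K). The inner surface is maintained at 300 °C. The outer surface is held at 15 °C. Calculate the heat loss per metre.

Q' = 2πk·ΔT/ln(r₂/r₁) = 2π × 183 × 285 / ln(0.184/0.146) = 1.42×10^6 W/m

Q' = 1420 kW/m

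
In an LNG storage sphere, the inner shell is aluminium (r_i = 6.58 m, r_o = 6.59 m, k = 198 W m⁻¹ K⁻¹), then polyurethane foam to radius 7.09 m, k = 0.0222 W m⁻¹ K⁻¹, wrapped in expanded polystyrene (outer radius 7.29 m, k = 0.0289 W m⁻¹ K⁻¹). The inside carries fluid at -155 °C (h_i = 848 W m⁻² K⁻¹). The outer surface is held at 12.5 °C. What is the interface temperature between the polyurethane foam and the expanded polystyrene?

T = -23.9 °C

Treat each layer as a resistance in series:
  R_conv,in = 1/(4πr²h) = 1/(4π·6.58²·848) = 2.167×10^-6 K/W
  R_aluminium = (1/6.58 − 1/6.59)/(4πk) = 2.306×10^-4/(4π·198) = 9.269×10^-8 K/W
  R_polyurethane foam = (1/6.59 − 1/7.09)/(4πk) = 0.01070/(4π·0.0222) = 0.03836 K/W
  R_expanded polystyrene = (1/7.09 − 1/7.29)/(4πk) = 0.003870/(4π·0.0289) = 0.01065 K/W
ΣR = 2.167×10^-6 + 9.269×10^-8 + 0.03836 + 0.01065 = 0.04901 K/W
Q = ΔT/ΣR = (-155 °C − 12.5 °C)/0.04901 = -3418 W
From the inner boundary to the polyurethane foam/expanded polystyrene interface, ΣR_partial = 0.03836 K/W.
T_interface = T_in − Q·ΣR_partial = -155 °C − (-3418)(0.03836) = -23.9 °C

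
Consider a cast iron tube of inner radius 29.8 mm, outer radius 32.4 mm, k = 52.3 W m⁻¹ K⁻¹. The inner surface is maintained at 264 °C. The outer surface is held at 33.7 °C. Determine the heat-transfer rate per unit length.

Q' = 2πk·ΔT/ln(r₂/r₁) = 2π × 52.3 × 230.3 / ln(0.0324/0.0298) = 9.05×10^5 W/m

Q' = 9.05×10^5 W/m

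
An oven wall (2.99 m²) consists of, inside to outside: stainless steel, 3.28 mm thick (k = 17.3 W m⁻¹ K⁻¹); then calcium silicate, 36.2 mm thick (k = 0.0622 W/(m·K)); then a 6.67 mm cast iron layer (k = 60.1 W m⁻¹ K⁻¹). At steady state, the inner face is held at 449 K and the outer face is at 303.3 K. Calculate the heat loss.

Treat each layer as a resistance in series:
  R_stainless steel = L/(kA) = 0.00328/(17.3·2.99) = 6.341×10^-5 K/W
  R_calcium silicate = L/(kA) = 0.0362/(0.0622·2.99) = 0.1946 K/W
  R_cast iron = L/(kA) = 0.00667/(60.1·2.99) = 3.712×10^-5 K/W
ΣR = 6.341×10^-5 + 0.1946 + 3.712×10^-5 = 0.1947 K/W
Q = ΔT/ΣR = (449 K − 303.3 K)/0.1947 = 748 W

Q = 748 W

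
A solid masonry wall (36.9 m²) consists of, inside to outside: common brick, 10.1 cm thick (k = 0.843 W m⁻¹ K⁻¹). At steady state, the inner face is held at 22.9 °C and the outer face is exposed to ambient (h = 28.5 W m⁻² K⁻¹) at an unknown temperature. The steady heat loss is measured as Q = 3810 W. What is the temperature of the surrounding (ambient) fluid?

Series resistances:
  R_common brick = L/(kA) = 0.101/(0.843·36.9) = 0.003247 K/W
  R_conv,out = 1/(hA) = 1/(28.5·36.9) = 9.509×10^-4 K/W
ΣR = 0.004198 K/W
ΔT = Q·ΣR = 3810 × 0.004198 = 15.99 K
Heat flows outward, so T_out = T_in − ΔT = 22.9 − 15.99 = 6.91 °C

T_out = 6.91 °C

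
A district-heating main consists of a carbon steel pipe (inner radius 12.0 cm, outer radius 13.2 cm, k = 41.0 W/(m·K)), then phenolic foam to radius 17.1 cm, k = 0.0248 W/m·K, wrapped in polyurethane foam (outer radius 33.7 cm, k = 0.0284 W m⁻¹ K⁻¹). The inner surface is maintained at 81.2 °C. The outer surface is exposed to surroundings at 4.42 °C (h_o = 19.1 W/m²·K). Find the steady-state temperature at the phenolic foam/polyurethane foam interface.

Series thermal resistances, inner to outer:
  R'_carbon steel = ln(0.132/0.120)/(2πk) = 0.09531/(2π·41.0) = 3.700×10^-4 m·K/W
  R'_phenolic foam = ln(0.171/0.132)/(2πk) = 0.2589/(2π·0.0248) = 1.661 m·K/W
  R'_polyurethane foam = ln(0.337/0.171)/(2πk) = 0.6784/(2π·0.0284) = 3.802 m·K/W
  R'_conv,out = 1/(2πr h) = 1/(2π·0.337·19.1) = 0.02473 m·K/W
ΣR = 3.700×10^-4 + 1.661 + 3.802 + 0.02473 = 5.488 m·K/W
Q' = ΔT/ΣR = (81.2 °C − 4.42 °C)/5.488 = 13.99 W/m
From the inner boundary to the phenolic foam/polyurethane foam interface, ΣR_partial = 1.661 m·K/W.
T_interface = T_in − Q'·ΣR_partial = 81.2 °C − (13.99)(1.661) = 58.0 °C

T = 58.0 °C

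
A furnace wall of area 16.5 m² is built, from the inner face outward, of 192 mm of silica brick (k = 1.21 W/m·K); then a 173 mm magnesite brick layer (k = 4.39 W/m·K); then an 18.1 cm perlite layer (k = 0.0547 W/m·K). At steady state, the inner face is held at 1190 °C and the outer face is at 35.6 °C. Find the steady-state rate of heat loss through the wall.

Resistance network (inner→outer):
  R_silica brick = L/(kA) = 0.192/(1.21·16.5) = 0.009617 K/W
  R_magnesite brick = L/(kA) = 0.173/(4.39·16.5) = 0.002388 K/W
  R_perlite = L/(kA) = 0.181/(0.0547·16.5) = 0.2005 K/W
ΣR = 0.009617 + 0.002388 + 0.2005 = 0.2125 K/W
Q = ΔT/ΣR = (1190 °C − 35.6 °C)/0.2125 = 5430 W

Q = 5430 W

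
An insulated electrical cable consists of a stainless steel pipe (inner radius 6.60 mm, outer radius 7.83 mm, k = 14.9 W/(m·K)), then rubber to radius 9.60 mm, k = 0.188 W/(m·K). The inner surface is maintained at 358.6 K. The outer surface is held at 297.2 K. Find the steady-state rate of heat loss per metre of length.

Q' = 352 W/m

Series thermal resistances, inner to outer:
  R'_stainless steel = ln(0.00783/0.00660)/(2πk) = 0.1709/(2π·14.9) = 0.001825 m·K/W
  R'_rubber = ln(0.00960/0.00783)/(2πk) = 0.2038/(2π·0.188) = 0.1725 m·K/W
ΣR = 0.001825 + 0.1725 = 0.1743 m·K/W
Q' = ΔT/ΣR = (358.6 K − 297.2 K)/0.1743 = 352 W/m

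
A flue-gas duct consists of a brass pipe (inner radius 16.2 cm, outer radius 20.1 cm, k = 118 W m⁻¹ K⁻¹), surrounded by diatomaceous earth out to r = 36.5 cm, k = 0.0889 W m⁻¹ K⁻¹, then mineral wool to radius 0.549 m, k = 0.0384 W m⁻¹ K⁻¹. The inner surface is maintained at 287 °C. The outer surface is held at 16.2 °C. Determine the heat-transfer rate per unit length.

Treat each layer as a resistance in series:
  R'_brass = ln(0.201/0.162)/(2πk) = 0.2157/(2π·118) = 2.909×10^-4 m·K/W
  R'_diatomaceous earth = ln(0.365/0.201)/(2πk) = 0.5966/(2π·0.0889) = 1.068 m·K/W
  R'_mineral wool = ln(0.549/0.365)/(2πk) = 0.4082/(2π·0.0384) = 1.692 m·K/W
ΣR = 2.909×10^-4 + 1.068 + 1.692 = 2.760 m·K/W
Q' = ΔT/ΣR = (287 °C − 16.2 °C)/2.760 = 98.1 W/m

Q' = 98.1 W/m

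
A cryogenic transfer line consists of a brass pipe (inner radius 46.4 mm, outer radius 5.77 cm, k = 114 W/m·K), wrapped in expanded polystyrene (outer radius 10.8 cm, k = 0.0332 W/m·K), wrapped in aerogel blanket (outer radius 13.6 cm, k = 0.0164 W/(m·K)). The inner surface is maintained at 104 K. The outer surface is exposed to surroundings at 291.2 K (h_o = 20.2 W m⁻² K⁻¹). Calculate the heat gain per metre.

Q' = 35.3 W/m

Series thermal resistances, inner to outer:
  R'_brass = ln(0.0577/0.0464)/(2πk) = 0.2180/(2π·114) = 3.043×10^-4 m·K/W
  R'_expanded polystyrene = ln(0.108/0.0577)/(2πk) = 0.6269/(2π·0.0332) = 3.005 m·K/W
  R'_aerogel blanket = ln(0.136/0.108)/(2πk) = 0.2305/(2π·0.0164) = 2.237 m·K/W
  R'_conv,out = 1/(2πr h) = 1/(2π·0.136·20.2) = 0.05793 m·K/W
ΣR = 3.043×10^-4 + 3.005 + 2.237 + 0.05793 = 5.300 m·K/W
Q' = ΔT/ΣR = (104 K − 291.2 K)/5.300 = -35.3 W/m
(Negative Q' ⇒ heat flows inward; heat gain = 35.3 W/m.)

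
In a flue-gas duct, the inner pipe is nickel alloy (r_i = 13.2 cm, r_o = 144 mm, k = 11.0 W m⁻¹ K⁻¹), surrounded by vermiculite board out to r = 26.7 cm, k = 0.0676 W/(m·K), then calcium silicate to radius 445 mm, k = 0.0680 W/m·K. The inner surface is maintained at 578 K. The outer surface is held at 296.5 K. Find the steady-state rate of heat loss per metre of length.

Q' = 106 W/m

Series thermal resistances, inner to outer:
  R'_nickel alloy = ln(0.144/0.132)/(2πk) = 0.08701/(2π·11.0) = 0.001259 m·K/W
  R'_vermiculite board = ln(0.267/0.144)/(2πk) = 0.6174/(2π·0.0676) = 1.454 m·K/W
  R'_calcium silicate = ln(0.445/0.267)/(2πk) = 0.5108/(2π·0.0680) = 1.196 m·K/W
ΣR = 0.001259 + 1.454 + 1.196 = 2.651 m·K/W
Q' = ΔT/ΣR = (578 K − 296.5 K)/2.651 = 106 W/m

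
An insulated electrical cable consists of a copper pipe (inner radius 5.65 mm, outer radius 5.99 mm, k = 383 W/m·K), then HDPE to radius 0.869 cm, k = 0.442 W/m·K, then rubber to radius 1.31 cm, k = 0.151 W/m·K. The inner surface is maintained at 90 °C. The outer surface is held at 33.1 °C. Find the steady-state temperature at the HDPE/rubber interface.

T = 76.5 °C

Series thermal resistances, inner to outer:
  R'_copper = ln(0.00599/0.00565)/(2πk) = 0.05844/(2π·383) = 2.428×10^-5 m·K/W
  R'_HDPE = ln(0.00869/0.00599)/(2πk) = 0.3721/(2π·0.442) = 0.1340 m·K/W
  R'_rubber = ln(0.0131/0.00869)/(2πk) = 0.4104/(2π·0.151) = 0.4326 m·K/W
ΣR = 2.428×10^-5 + 0.1340 + 0.4326 = 0.5666 m·K/W
Q' = ΔT/ΣR = (90 °C − 33.1 °C)/0.5666 = 100.4 W/m
From the inner boundary to the HDPE/rubber interface, ΣR_partial = 0.1340 m·K/W.
T_interface = T_in − Q'·ΣR_partial = 90 °C − (100.4)(0.1340) = 76.5 °C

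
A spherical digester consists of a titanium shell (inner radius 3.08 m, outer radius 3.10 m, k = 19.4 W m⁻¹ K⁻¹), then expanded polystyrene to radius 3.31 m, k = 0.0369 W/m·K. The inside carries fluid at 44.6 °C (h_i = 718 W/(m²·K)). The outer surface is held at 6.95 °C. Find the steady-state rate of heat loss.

Resistance network (inner→outer):
  R_conv,in = 1/(4πr²h) = 1/(4π·3.08²·718) = 1.168×10^-5 K/W
  R_titanium = (1/3.08 − 1/3.10)/(4πk) = 0.002095/(4π·19.4) = 8.592×10^-6 K/W
  R_expanded polystyrene = (1/3.10 − 1/3.31)/(4πk) = 0.02047/(4π·0.0369) = 0.04414 K/W
ΣR = 1.168×10^-5 + 8.592×10^-6 + 0.04414 = 0.04416 K/W
Q = ΔT/ΣR = (44.6 °C − 6.95 °C)/0.04416 = 853 W

Q = 853 W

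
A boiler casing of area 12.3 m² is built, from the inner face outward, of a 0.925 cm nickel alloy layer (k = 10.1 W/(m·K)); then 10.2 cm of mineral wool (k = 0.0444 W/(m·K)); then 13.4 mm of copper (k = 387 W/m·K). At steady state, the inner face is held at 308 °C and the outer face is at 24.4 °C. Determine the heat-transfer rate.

Series thermal resistances, inner to outer:
  R_nickel alloy = L/(kA) = 0.00925/(10.1·12.3) = 7.446×10^-5 K/W
  R_mineral wool = L/(kA) = 0.102/(0.0444·12.3) = 0.1868 K/W
  R_copper = L/(kA) = 0.0134/(387·12.3) = 2.815×10^-6 K/W
ΣR = 7.446×10^-5 + 0.1868 + 2.815×10^-6 = 0.1869 K/W
Q = ΔT/ΣR = (308 °C − 24.4 °C)/0.1869 = 1520 W

Q = 1520 W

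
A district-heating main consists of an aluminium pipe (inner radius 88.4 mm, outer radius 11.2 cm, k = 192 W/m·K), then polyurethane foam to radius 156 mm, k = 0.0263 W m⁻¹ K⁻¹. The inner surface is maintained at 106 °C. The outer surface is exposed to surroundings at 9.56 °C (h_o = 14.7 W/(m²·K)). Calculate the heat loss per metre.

Series thermal resistances, inner to outer:
  R'_aluminium = ln(0.112/0.0884)/(2πk) = 0.2366/(2π·192) = 1.961×10^-4 m·K/W
  R'_polyurethane foam = ln(0.156/0.112)/(2πk) = 0.3314/(2π·0.0263) = 2.005 m·K/W
  R'_conv,out = 1/(2πr h) = 1/(2π·0.156·14.7) = 0.06940 m·K/W
ΣR = 1.961×10^-4 + 2.005 + 0.06940 = 2.075 m·K/W
Q' = ΔT/ΣR = (106 °C − 9.56 °C)/2.075 = 46.5 W/m

Q' = 46.5 W/m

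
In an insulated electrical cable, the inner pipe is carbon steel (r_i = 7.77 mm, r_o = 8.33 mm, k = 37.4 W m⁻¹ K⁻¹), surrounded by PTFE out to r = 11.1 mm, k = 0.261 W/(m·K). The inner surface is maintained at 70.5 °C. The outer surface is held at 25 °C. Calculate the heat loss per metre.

Q' = 259 W/m

Series thermal resistances, inner to outer:
  R'_carbon steel = ln(0.00833/0.00777)/(2πk) = 0.06959/(2π·37.4) = 2.962×10^-4 m·K/W
  R'_PTFE = ln(0.0111/0.00833)/(2πk) = 0.2871/(2π·0.261) = 0.1751 m·K/W
ΣR = 2.962×10^-4 + 0.1751 = 0.1754 m·K/W
Q' = ΔT/ΣR = (70.5 °C − 25 °C)/0.1754 = 259 W/m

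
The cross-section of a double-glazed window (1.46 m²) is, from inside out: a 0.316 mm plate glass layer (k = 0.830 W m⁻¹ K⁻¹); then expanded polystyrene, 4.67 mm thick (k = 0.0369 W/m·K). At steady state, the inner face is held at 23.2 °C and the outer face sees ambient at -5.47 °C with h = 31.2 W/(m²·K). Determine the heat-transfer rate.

Q = 263 W

Resistance network (inner→outer):
  R_plate glass = L/(kA) = 3.16×10^-4/(0.830·1.46) = 2.608×10^-4 K/W
  R_expanded polystyrene = L/(kA) = 0.00467/(0.0369·1.46) = 0.08668 K/W
  R_conv,out = 1/(hA) = 1/(31.2·1.46) = 0.02195 K/W
ΣR = 2.608×10^-4 + 0.08668 + 0.02195 = 0.1089 K/W
Q = ΔT/ΣR = (23.2 °C − -5.47 °C)/0.1089 = 263 W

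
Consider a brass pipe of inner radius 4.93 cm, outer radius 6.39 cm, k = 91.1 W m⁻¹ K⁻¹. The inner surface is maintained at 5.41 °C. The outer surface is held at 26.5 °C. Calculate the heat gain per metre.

Q' = 2πk·ΔT/ln(r₂/r₁) = 2π × 91.1 × 21.09 / ln(0.0639/0.0493) = 46500 W/m

Q' = 46500 W/m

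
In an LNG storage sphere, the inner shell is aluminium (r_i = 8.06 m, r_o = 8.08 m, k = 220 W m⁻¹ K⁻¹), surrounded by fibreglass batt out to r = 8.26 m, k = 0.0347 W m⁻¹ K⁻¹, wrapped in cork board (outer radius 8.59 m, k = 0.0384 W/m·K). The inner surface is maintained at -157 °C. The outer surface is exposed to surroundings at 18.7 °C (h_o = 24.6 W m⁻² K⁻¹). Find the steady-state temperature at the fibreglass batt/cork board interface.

Treat each layer as a resistance in series:
  R_aluminium = (1/8.06 − 1/8.08)/(4πk) = 3.071×10^-4/(4π·220) = 1.111×10^-7 K/W
  R_fibreglass batt = (1/8.08 − 1/8.26)/(4πk) = 0.002697/(4π·0.0347) = 0.006185 K/W
  R_cork board = (1/8.26 − 1/8.59)/(4πk) = 0.004651/(4π·0.0384) = 0.009638 K/W
  R_conv,out = 1/(4πr²h) = 1/(4π·8.59²·24.6) = 4.384×10^-5 K/W
ΣR = 1.111×10^-7 + 0.006185 + 0.009638 + 4.384×10^-5 = 0.01587 K/W
Q = ΔT/ΣR = (-157 °C − 18.7 °C)/0.01587 = -11070 W
From the inner boundary to the fibreglass batt/cork board interface, ΣR_partial = 0.006185 K/W.
T_interface = T_in − Q·ΣR_partial = -157 °C − (-11070)(0.006185) = -88.5 °C

T = -88.5 °C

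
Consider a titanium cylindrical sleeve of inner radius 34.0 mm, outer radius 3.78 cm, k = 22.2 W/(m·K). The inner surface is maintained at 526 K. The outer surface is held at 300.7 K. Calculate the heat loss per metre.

Q' = 2πk·ΔT/ln(r₂/r₁) = 2π × 22.2 × 225.3 / ln(0.0378/0.0340) = 2.97×10^5 W/m

Q' = 297 kW/m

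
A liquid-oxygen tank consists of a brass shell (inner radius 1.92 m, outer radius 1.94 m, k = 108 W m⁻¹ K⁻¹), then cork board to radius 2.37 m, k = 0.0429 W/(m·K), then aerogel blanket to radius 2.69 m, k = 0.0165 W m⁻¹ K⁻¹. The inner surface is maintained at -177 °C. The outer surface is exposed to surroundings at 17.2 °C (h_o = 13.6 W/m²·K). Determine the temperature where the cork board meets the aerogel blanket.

T = -96.1 °C

Treat each layer as a resistance in series:
  R_brass = (1/1.92 − 1/1.94)/(4πk) = 0.005369/(4π·108) = 3.956×10^-6 K/W
  R_cork board = (1/1.94 − 1/2.37)/(4πk) = 0.09352/(4π·0.0429) = 0.1735 K/W
  R_aerogel blanket = (1/2.37 − 1/2.69)/(4πk) = 0.05019/(4π·0.0165) = 0.2421 K/W
  R_conv,out = 1/(4πr²h) = 1/(4π·2.69²·13.6) = 8.086×10^-4 K/W
ΣR = 3.956×10^-6 + 0.1735 + 0.2421 + 8.086×10^-4 = 0.4164 K/W
Q = ΔT/ΣR = (-177 °C − 17.2 °C)/0.4164 = -466.4 W
From the inner boundary to the cork board/aerogel blanket interface, ΣR_partial = 0.1735 K/W.
T_interface = T_in − Q·ΣR_partial = -177 °C − (-466.4)(0.1735) = -96.1 °C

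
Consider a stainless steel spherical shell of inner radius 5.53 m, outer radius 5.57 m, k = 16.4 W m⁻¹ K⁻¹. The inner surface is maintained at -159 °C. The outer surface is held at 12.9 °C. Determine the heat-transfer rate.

Q = 4πk·ΔT/(1/r₁ − 1/r₂) = 4π × 16.4 × 171.9 / (1/5.53 − 1/5.57) = 2.73×10^7 W

Q = 2.73×10^7 W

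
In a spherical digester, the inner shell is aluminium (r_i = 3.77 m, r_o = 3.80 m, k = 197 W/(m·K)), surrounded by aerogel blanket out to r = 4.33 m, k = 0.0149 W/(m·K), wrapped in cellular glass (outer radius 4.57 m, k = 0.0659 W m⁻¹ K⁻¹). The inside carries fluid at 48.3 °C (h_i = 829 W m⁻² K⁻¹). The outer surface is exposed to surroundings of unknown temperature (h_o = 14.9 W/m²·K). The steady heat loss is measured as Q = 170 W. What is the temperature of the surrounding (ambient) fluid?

T_out = 16.5 °C

Sum the resistances:
  R_conv,in = 1/(4πr²h) = 1/(4π·3.77²·829) = 6.754×10^-6 K/W
  R_aluminium = (1/3.77 − 1/3.80)/(4πk) = 0.002094/(4π·197) = 8.459×10^-7 K/W
  R_aerogel blanket = (1/3.80 − 1/4.33)/(4πk) = 0.03221/(4π·0.0149) = 0.1720 K/W
  R_cellular glass = (1/4.33 − 1/4.57)/(4πk) = 0.01213/(4π·0.0659) = 0.01465 K/W
  R_conv,out = 1/(4πr²h) = 1/(4π·4.57²·14.9) = 2.557×10^-4 K/W
ΣR = 0.1869 K/W
ΔT = Q·ΣR = 170 × 0.1869 = 31.77 K
Heat flows outward, so T_out = T_in − ΔT = 48.3 − 31.77 = 16.5 °C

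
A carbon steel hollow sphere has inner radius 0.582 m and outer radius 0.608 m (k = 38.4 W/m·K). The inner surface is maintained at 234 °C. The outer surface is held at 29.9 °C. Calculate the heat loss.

Q = 4πk·ΔT/(1/r₁ − 1/r₂) = 4π × 38.4 × 204.1 / (1/0.582 − 1/0.608) = 1.34×10^6 W

Q = 1.34×10^6 W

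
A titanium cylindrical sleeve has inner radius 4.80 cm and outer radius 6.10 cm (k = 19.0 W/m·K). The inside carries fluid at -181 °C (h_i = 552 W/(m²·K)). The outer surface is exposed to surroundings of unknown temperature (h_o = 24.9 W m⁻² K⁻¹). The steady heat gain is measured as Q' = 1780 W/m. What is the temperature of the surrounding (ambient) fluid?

Sum the resistances:
  R'_conv,in = 1/(2πr h) = 1/(2π·0.0480·552) = 0.006007 m·K/W
  R'_titanium = ln(0.0610/0.0480)/(2πk) = 0.2397/(2π·19.0) = 0.002008 m·K/W
  R'_conv,out = 1/(2πr h) = 1/(2π·0.0610·24.9) = 0.1048 m·K/W
ΣR = 0.1128 m·K/W
ΔT = Q'·ΣR = 1780 × 0.1128 = 200.8 K
Heat flows inward, so T_out = T_in + ΔT = -181 + 200.8 = 19.8 °C

T_out = 19.8 °C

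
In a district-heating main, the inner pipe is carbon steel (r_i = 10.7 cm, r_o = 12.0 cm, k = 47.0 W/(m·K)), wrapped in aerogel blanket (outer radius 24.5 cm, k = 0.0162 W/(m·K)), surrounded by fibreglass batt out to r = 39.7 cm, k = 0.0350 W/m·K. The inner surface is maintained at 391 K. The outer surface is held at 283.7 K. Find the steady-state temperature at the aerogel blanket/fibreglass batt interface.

Series thermal resistances, inner to outer:
  R'_carbon steel = ln(0.120/0.107)/(2πk) = 0.1147/(2π·47.0) = 3.883×10^-4 m·K/W
  R'_aerogel blanket = ln(0.245/0.120)/(2πk) = 0.7138/(2π·0.0162) = 7.012 m·K/W
  R'_fibreglass batt = ln(0.397/0.245)/(2πk) = 0.4827/(2π·0.0350) = 2.195 m·K/W
ΣR = 3.883×10^-4 + 7.012 + 2.195 = 9.207 m·K/W
Q' = ΔT/ΣR = (391 K − 283.7 K)/9.207 = 11.65 W/m
From the inner boundary to the aerogel blanket/fibreglass batt interface, ΣR_partial = 7.012 m·K/W.
T_interface = T_in − Q'·ΣR_partial = 391 K − (11.65)(7.012) = 309.3 K

T = 309.3 K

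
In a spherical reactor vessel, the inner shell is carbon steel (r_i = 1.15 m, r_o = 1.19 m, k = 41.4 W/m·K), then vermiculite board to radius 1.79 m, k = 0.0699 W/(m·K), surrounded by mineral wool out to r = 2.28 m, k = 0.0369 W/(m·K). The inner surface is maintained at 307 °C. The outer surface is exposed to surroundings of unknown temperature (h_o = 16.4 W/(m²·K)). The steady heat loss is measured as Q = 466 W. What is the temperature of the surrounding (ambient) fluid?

T_out = 36.4 °C

Sum the resistances:
  R_carbon steel = (1/1.15 − 1/1.19)/(4πk) = 0.02923/(4π·41.4) = 5.618×10^-5 K/W
  R_vermiculite board = (1/1.19 − 1/1.79)/(4πk) = 0.2817/(4π·0.0699) = 0.3207 K/W
  R_mineral wool = (1/1.79 − 1/2.28)/(4πk) = 0.1201/(4π·0.0369) = 0.2589 K/W
  R_conv,out = 1/(4πr²h) = 1/(4π·2.28²·16.4) = 9.334×10^-4 K/W
ΣR = 0.5806 K/W
ΔT = Q·ΣR = 466 × 0.5806 = 270.6 K
Heat flows outward, so T_out = T_in − ΔT = 307 − 270.6 = 36.4 °C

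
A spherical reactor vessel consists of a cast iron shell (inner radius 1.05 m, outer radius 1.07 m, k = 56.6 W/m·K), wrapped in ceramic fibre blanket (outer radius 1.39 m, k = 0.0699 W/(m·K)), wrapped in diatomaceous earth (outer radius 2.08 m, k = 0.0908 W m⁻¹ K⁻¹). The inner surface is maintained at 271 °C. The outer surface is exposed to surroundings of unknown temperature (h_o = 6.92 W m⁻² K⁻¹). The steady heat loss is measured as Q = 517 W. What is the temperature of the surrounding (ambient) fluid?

Sum the resistances:
  R_cast iron = (1/1.05 − 1/1.07)/(4πk) = 0.01780/(4π·56.6) = 2.503×10^-5 K/W
  R_ceramic fibre blanket = (1/1.07 − 1/1.39)/(4πk) = 0.2152/(4π·0.0699) = 0.2449 K/W
  R_diatomaceous earth = (1/1.39 − 1/2.08)/(4πk) = 0.2387/(4π·0.0908) = 0.2092 K/W
  R_conv,out = 1/(4πr²h) = 1/(4π·2.08²·6.92) = 0.002658 K/W
ΣR = 0.4568 K/W
ΔT = Q·ΣR = 517 × 0.4568 = 236.2 K
Heat flows outward, so T_out = T_in − ΔT = 271 − 236.2 = 34.8 °C

T_out = 34.8 °C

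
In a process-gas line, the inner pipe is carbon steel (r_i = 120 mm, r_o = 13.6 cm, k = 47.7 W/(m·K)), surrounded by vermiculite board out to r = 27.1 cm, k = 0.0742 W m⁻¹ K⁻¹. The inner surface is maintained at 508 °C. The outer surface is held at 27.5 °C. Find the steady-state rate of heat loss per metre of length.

Q' = 325 W/m

Treat each layer as a resistance in series:
  R'_carbon steel = ln(0.136/0.120)/(2πk) = 0.1252/(2π·47.7) = 4.176×10^-4 m·K/W
  R'_vermiculite board = ln(0.271/0.136)/(2πk) = 0.6895/(2π·0.0742) = 1.479 m·K/W
ΣR = 4.176×10^-4 + 1.479 = 1.479 m·K/W
Q' = ΔT/ΣR = (508 °C − 27.5 °C)/1.479 = 325 W/m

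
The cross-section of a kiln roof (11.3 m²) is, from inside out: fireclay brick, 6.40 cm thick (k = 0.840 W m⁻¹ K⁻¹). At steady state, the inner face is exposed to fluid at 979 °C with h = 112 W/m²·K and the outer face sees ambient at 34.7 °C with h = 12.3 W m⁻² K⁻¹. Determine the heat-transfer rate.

Treat each layer as a resistance in series:
  R_conv,in = 1/(hA) = 1/(112·11.3) = 7.901×10^-4 K/W
  R_fireclay brick = L/(kA) = 0.0640/(0.840·11.3) = 0.006743 K/W
  R_conv,out = 1/(hA) = 1/(12.3·11.3) = 0.007195 K/W
ΣR = 7.901×10^-4 + 0.006743 + 0.007195 = 0.01473 K/W
Q = ΔT/ΣR = (979 °C − 34.7 °C)/0.01473 = 64100 W

Q = 64100 W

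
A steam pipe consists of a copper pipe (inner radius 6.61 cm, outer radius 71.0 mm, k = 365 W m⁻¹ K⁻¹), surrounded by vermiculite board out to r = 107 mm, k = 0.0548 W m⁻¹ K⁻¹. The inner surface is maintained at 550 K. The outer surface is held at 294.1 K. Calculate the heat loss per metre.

Q' = 215 W/m

Resistance network (inner→outer):
  R'_copper = ln(0.0710/0.0661)/(2πk) = 0.07151/(2π·365) = 3.118×10^-5 m·K/W
  R'_vermiculite board = ln(0.107/0.0710)/(2πk) = 0.4101/(2π·0.0548) = 1.191 m·K/W
ΣR = 3.118×10^-5 + 1.191 = 1.191 m·K/W
Q' = ΔT/ΣR = (550 K − 294.1 K)/1.191 = 215 W/m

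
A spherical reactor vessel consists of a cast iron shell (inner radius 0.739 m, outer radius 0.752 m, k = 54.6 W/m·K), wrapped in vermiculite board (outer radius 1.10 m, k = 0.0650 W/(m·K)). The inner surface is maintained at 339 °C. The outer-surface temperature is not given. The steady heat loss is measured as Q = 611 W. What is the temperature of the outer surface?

T_out = 24.3 °C

Series resistances:
  R_cast iron = (1/0.739 − 1/0.752)/(4πk) = 0.02339/(4π·54.6) = 3.409×10^-5 K/W
  R_vermiculite board = (1/0.752 − 1/1.10)/(4πk) = 0.4207/(4π·0.0650) = 0.5150 K/W
ΣR = 0.5151 K/W
ΔT = Q·ΣR = 611 × 0.5151 = 314.7 K
Heat flows outward, so T_out = T_in − ΔT = 339 − 314.7 = 24.3 °C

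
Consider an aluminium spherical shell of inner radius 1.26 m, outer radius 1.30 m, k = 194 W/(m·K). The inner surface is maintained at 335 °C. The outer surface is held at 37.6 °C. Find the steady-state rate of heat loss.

Q = 4πk·ΔT/(1/r₁ − 1/r₂) = 4π × 194 × 297.4 / (1/1.26 − 1/1.30) = 2.97×10^7 W

Q = 29700 kW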